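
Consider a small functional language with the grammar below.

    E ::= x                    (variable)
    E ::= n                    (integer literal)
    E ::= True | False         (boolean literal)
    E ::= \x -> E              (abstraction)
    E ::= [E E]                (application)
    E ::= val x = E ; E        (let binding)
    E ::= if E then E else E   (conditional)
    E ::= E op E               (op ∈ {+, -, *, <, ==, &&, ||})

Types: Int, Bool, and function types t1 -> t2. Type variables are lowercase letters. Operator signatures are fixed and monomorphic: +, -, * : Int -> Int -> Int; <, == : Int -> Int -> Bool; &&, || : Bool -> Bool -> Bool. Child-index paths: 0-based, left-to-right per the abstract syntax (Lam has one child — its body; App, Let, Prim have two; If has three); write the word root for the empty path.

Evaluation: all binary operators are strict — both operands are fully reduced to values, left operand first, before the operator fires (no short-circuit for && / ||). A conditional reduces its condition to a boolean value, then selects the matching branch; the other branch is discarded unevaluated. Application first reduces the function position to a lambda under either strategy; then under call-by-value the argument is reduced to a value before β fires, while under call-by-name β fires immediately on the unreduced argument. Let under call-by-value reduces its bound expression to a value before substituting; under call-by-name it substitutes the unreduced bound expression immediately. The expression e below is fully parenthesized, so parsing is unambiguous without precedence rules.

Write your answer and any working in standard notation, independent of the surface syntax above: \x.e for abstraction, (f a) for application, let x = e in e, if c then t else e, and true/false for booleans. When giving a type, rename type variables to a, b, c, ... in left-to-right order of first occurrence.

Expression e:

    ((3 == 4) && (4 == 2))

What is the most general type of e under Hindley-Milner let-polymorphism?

Derivation:
  unify Int ~ Int
  unify Int ~ Int
  unify Bool ~ Bool
  unify Int ~ Int
  unify Int ~ Int
  unify Bool ~ Bool

Answer: Bool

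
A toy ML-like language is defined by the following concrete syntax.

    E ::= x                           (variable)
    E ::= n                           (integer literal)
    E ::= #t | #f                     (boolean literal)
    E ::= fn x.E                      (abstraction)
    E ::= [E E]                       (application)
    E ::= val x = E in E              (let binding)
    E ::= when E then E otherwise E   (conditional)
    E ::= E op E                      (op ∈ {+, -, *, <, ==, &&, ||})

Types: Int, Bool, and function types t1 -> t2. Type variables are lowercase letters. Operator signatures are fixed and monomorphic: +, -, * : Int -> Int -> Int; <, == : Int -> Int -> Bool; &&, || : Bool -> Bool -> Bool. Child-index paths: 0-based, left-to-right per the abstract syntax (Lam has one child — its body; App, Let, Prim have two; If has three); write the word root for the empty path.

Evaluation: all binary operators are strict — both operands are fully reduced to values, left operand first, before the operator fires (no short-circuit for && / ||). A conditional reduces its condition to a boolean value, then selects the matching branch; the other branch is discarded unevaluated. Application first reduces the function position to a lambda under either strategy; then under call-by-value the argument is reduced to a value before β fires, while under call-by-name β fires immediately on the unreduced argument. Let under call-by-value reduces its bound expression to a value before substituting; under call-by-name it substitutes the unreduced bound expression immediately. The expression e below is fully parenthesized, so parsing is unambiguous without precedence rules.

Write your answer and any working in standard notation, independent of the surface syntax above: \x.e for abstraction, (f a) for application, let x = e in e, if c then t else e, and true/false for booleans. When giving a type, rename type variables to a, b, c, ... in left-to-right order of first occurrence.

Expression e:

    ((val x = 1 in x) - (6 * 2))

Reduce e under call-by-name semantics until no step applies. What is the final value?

Answer: -11

Derivation:
step 0: ((let x = 1 in x) - (6 * 2))
step 1: [let@0] (1 - (6 * 2))
step 2: [delta@1] (1 - 12)
step 3: [delta@root] -11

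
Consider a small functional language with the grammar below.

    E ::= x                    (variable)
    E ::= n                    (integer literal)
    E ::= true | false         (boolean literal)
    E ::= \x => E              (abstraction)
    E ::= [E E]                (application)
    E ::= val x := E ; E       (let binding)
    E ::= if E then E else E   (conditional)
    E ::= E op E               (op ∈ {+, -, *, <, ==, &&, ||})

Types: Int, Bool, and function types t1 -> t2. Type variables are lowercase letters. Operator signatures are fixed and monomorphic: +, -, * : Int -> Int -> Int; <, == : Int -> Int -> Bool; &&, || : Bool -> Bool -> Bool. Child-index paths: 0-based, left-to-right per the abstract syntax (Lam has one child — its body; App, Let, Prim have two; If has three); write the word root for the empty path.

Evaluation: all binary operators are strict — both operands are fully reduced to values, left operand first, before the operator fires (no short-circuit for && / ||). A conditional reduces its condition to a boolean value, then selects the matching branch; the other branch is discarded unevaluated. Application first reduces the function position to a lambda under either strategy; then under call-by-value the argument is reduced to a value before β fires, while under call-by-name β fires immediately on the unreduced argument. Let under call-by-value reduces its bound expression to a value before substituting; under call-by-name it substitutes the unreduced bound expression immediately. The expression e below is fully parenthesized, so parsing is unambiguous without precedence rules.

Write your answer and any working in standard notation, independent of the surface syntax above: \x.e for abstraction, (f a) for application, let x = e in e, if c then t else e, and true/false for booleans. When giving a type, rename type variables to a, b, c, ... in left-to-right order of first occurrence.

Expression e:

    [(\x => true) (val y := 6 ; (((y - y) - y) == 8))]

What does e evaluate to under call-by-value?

Answer: true

Working:
step 0: ((\x.true) (let y = 6 in (((y - y) - y) == 8)))
step 1: [let@1] ((\x.true) (((6 - 6) - 6) == 8))
step 2: [delta@1.0.0] ((\x.true) ((0 - 6) == 8))
step 3: [delta@1.0] ((\x.true) (-6 == 8))
step 4: [delta@1] ((\x.true) false)
step 5: [beta@root] true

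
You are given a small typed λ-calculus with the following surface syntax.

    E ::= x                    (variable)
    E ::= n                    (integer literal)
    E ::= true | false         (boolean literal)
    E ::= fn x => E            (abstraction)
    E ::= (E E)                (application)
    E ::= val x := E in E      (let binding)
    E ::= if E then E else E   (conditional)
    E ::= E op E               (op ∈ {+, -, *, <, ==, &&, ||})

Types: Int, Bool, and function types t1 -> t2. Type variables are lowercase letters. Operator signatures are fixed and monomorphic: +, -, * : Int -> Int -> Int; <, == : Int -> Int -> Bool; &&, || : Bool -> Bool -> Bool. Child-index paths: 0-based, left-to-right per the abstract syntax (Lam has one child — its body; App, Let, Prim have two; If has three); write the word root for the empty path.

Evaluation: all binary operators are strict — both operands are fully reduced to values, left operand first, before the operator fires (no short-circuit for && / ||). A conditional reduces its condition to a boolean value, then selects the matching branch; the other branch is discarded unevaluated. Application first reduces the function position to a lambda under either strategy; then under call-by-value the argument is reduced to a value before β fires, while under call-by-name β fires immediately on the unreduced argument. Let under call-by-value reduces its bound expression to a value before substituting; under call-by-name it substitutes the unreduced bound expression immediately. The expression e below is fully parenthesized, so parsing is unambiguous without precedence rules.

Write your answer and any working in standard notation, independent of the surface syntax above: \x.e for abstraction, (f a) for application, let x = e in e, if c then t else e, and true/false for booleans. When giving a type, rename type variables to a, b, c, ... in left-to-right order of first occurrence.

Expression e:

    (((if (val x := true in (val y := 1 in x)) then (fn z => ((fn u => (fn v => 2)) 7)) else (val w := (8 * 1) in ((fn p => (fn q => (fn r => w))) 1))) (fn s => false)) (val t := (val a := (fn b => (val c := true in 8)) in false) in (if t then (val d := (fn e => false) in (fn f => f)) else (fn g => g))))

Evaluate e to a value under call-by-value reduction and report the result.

Working:
step 0: (((if (let x = true in (let y = 1 in x)) then (\z.((\u.(\v.2)) 7)) else (let w = (8 * 1) in ((\p.(\q.(\r.w))) 1))) (\s.false)) (let t = (let a = (\b.(let c = true in 8)) in false) in (if t then (let d = (\e.false) in (\f.f)) else (\g.g))))
step 1: [let@0.0.0] (((if (let y = 1 in true) then (\z.((\u.(\v.2)) 7)) else (let w = (8 * 1) in ((\p.(\q.(\r.w))) 1))) (\s.false)) (let t = (let a = (\b.(let c = true in 8)) in false) in (if t then (let d = (\e.false) in (\f.f)) else (\g.g))))
step 2: [let@0.0.0] (((if true then (\z.((\u.(\v.2)) 7)) else (let w = (8 * 1) in ((\p.(\q.(\r.w))) 1))) (\s.false)) (let t = (let a = (\b.(let c = true in 8)) in false) in (if t then (let d = (\e.false) in (\f.f)) else (\g.g))))
step 3: [if@0.0] (((\z.((\u.(\v.2)) 7)) (\s.false)) (let t = (let a = (\b.(let c = true in 8)) in false) in (if t then (let d = (\e.false) in (\f.f)) else (\g.g))))
step 4: [beta@0] (((\u.(\v.2)) 7) (let t = (let a = (\b.(let c = true in 8)) in false) in (if t then (let d = (\e.false) in (\f.f)) else (\g.g))))
step 5: [beta@0] ((\v.2) (let t = (let a = (\b.(let c = true in 8)) in false) in (if t then (let d = (\e.false) in (\f.f)) else (\g.g))))
step 6: [let@1.0] ((\v.2) (let t = false in (if t then (let d = (\e.false) in (\f.f)) else (\g.g))))
step 7: [let@1] ((\v.2) (if false then (let d = (\e.false) in (\f.f)) else (\g.g)))
step 8: [if@1] ((\v.2) (\g.g))
step 9: [beta@root] 2

Answer: 2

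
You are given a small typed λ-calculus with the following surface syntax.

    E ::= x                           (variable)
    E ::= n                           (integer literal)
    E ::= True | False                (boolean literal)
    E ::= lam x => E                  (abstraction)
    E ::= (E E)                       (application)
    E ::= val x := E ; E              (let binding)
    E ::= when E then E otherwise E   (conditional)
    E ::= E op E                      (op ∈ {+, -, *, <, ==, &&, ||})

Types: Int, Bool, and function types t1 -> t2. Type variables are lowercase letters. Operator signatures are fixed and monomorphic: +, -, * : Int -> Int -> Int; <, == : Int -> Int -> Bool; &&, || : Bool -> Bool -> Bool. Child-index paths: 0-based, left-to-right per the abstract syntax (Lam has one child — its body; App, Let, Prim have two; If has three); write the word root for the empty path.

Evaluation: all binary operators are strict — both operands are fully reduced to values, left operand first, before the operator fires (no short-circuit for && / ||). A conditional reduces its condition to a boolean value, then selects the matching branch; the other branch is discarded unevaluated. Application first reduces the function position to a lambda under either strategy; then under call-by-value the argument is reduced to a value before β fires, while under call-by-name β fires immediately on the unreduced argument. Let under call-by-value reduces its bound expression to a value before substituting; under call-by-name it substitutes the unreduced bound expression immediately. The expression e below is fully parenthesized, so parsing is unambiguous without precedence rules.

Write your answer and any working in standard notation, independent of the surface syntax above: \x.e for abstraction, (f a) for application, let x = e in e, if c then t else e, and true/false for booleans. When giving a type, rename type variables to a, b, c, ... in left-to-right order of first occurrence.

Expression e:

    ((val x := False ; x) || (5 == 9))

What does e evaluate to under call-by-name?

Working:
step 0: ((let x = false in x) || (5 == 9))
step 1: [let@0] (false || (5 == 9))
step 2: [delta@1] (false || false)
step 3: [delta@root] false

Answer: false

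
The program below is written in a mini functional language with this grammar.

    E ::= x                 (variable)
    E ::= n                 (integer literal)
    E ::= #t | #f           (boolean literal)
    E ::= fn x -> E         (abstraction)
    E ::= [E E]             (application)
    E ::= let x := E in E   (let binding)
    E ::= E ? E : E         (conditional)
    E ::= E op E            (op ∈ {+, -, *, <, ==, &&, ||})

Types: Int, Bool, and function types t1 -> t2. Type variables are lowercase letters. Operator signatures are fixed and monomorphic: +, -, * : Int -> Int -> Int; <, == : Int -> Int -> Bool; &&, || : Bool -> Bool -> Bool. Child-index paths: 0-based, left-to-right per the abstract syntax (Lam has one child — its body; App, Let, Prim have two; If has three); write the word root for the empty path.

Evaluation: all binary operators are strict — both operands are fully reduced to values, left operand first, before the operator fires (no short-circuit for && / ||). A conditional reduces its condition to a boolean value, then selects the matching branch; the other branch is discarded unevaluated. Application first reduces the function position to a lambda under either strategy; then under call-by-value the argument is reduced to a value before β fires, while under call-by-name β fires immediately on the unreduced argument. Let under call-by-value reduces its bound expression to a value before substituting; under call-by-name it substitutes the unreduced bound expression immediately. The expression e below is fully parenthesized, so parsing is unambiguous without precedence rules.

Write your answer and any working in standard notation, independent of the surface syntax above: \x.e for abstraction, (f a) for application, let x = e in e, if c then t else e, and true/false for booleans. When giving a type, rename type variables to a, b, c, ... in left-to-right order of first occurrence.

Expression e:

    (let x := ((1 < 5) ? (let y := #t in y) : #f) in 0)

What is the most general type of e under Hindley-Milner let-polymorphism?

Working:
  unify Int ~ Int
  unify Int ~ Int
  unify Bool ~ Bool
let y : Bool
y : Bool
  unify Bool ~ Bool
let x : Bool

Answer: Int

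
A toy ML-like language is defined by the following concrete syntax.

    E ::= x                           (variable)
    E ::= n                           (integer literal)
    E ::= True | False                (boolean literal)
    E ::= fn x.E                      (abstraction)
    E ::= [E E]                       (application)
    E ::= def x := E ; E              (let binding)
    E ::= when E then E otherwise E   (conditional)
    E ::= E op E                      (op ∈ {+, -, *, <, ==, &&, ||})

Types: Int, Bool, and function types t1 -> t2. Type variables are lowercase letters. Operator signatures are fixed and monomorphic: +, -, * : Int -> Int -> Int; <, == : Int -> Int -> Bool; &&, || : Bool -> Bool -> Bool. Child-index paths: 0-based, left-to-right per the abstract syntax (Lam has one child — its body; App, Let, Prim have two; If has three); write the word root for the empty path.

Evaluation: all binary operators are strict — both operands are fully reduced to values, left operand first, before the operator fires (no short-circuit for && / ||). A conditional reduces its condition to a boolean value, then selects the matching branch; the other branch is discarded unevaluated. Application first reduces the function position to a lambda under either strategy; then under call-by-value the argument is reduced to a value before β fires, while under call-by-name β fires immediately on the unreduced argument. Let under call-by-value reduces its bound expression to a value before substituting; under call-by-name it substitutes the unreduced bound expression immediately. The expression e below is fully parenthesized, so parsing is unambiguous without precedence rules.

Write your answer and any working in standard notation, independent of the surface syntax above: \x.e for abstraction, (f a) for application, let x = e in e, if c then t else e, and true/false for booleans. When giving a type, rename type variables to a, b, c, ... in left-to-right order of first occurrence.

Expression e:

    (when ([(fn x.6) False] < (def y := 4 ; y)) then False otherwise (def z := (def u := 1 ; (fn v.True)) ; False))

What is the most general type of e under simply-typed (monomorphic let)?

Answer: Bool

Trace:
\x._ : a -> Int
  unify a -> Int ~ Bool -> b
  unify a ~ Bool
  unify Int ~ b
_ _ : Int
  unify Int ~ Int
let y : Int
y : Int
  unify Int ~ Int
  unify Bool ~ Bool
let u : Int
\v._ : c -> Bool
let z : c -> Bool
  unify Bool ~ Bool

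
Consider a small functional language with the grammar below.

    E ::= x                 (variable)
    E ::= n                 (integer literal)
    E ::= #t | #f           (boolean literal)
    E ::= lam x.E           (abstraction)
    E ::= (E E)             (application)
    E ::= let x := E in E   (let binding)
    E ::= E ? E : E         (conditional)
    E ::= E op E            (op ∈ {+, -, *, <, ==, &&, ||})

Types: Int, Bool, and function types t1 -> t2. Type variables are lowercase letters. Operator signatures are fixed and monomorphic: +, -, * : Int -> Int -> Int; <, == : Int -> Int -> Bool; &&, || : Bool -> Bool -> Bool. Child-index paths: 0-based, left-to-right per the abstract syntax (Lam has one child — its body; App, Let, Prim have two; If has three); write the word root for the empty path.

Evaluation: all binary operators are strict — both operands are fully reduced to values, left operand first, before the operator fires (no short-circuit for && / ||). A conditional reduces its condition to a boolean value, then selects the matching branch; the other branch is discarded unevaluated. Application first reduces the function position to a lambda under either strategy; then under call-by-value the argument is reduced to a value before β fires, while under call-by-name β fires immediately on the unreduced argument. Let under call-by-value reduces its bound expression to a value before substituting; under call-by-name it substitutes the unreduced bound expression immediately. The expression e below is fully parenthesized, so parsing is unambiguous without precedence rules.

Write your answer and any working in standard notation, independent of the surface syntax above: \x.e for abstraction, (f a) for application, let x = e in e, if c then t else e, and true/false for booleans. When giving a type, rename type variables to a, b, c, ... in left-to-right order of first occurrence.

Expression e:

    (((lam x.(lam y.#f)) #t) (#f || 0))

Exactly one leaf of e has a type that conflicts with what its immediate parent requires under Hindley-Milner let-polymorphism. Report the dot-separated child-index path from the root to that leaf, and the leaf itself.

Trace:
\y._ : b -> Bool
\x._ : a -> b -> Bool
  unify a -> b -> Bool ~ Bool -> c
  unify a ~ Bool
  unify b -> Bool ~ c
_ _ : b -> Bool
  unify Bool ~ Bool
  unify Int ~ Bool
  FAIL: mismatch Int ~ Bool

Answer: 1.1 : 0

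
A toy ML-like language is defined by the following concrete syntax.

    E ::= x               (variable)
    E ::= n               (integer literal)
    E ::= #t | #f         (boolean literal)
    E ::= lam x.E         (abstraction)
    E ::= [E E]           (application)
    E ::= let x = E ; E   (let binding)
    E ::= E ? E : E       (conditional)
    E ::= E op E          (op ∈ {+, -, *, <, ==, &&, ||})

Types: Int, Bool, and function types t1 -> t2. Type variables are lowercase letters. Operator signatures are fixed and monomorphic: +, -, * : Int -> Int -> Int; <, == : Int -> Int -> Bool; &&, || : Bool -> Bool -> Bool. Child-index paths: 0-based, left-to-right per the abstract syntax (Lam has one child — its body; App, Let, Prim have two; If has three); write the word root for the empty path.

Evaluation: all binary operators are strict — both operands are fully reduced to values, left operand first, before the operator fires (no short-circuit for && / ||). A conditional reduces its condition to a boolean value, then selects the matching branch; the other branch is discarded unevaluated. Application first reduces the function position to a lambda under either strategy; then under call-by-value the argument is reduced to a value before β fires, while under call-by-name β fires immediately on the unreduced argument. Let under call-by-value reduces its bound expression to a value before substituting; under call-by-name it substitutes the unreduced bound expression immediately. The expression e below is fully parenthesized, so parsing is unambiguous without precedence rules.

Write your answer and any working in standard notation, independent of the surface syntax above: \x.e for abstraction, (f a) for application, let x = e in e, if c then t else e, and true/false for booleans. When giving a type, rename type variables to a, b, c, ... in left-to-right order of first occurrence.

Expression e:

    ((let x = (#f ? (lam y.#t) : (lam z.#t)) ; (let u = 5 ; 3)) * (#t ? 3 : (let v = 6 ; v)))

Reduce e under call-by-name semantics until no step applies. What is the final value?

Trace:
step 0: ((let x = (if false then (\y.true) else (\z.true)) in (let u = 5 in 3)) * (if true then 3 else (let v = 6 in v)))
step 1: [let@0] ((let u = 5 in 3) * (if true then 3 else (let v = 6 in v)))
step 2: [let@0] (3 * (if true then 3 else (let v = 6 in v)))
step 3: [if@1] (3 * 3)
step 4: [delta@root] 9

Answer: 9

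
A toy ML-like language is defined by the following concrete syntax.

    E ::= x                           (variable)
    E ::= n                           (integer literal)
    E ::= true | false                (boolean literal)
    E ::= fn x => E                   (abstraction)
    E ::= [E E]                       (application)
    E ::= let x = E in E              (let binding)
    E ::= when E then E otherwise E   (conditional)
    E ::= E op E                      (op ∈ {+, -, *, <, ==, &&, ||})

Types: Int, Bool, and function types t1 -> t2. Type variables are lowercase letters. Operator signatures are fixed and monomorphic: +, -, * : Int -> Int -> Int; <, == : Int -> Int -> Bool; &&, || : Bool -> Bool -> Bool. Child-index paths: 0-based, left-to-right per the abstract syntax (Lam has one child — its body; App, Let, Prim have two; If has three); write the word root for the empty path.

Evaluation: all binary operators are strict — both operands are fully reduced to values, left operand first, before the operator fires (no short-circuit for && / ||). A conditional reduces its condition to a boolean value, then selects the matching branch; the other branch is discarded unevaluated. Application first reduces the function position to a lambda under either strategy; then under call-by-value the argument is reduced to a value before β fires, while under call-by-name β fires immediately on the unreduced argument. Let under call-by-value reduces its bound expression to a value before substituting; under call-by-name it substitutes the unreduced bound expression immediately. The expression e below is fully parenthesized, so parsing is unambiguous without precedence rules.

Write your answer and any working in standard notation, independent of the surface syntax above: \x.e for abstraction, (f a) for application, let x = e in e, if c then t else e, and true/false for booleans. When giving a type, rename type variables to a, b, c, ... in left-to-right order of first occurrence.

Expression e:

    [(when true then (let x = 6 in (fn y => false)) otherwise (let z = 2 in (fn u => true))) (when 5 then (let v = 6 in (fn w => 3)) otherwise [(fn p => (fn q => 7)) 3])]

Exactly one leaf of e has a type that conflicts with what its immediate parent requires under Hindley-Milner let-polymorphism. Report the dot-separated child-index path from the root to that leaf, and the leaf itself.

Working:
  unify Bool ~ Bool
let x : Int
\y._ : a -> Bool
let z : Int
\u._ : b -> Bool
  unify a -> Bool ~ b -> Bool
  unify a ~ b
  unify Bool ~ Bool
  unify Int ~ Bool
  FAIL: mismatch Int ~ Bool

Answer: 1.0 : 5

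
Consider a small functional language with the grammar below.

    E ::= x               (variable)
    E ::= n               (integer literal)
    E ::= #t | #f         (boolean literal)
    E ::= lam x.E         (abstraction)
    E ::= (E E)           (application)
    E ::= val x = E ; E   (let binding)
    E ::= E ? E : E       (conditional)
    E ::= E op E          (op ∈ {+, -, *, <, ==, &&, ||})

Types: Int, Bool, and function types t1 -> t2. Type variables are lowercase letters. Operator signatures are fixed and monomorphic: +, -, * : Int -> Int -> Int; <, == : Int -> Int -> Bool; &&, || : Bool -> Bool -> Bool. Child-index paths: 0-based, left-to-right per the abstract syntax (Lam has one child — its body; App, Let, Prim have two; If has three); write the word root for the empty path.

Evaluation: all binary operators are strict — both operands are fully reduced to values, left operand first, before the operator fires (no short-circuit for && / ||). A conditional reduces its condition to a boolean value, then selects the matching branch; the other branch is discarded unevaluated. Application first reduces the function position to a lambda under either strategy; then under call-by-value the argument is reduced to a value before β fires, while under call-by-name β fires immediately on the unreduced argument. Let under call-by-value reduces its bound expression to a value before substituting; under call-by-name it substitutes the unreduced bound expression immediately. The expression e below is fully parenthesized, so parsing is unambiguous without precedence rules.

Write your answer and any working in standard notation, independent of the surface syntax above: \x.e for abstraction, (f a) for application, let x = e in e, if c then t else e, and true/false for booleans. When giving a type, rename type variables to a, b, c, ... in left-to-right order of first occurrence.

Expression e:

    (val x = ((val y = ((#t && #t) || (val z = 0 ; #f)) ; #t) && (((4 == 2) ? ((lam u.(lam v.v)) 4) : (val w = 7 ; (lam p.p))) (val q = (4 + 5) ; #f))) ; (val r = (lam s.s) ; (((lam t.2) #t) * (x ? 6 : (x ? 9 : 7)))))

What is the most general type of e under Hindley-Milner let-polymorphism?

Answer: Int

Derivation:
  unify Bool ~ Bool
  unify Bool ~ Bool
  unify Bool ~ Bool
let z : Int
  unify Bool ~ Bool
let y : Bool
  unify Bool ~ Bool
  unify Int ~ Int
  unify Int ~ Int
  unify Bool ~ Bool
v : b
\v._ : b -> b
\u._ : a -> b -> b
  unify a -> b -> b ~ Int -> c
  unify a ~ Int
  unify b -> b ~ c
_ _ : b -> b
let w : Int
p : d
\p._ : d -> d
  unify b -> b ~ d -> d
  unify b ~ d
  unify d ~ d
  unify Int ~ Int
  unify Int ~ Int
let q : Int
  unify d -> d ~ Bool -> e
  unify d ~ Bool
  unify Bool ~ e
_ _ : Bool
  unify Bool ~ Bool
let x : Bool
s : f
\s._ : f -> f
let r : forall. f -> f
\t._ : g -> Int
  unify g -> Int ~ Bool -> h
  unify g ~ Bool
  unify Int ~ h
_ _ : Int
  unify Int ~ Int
x : Bool
  unify Bool ~ Bool
x : Bool
  unify Bool ~ Bool
  unify Int ~ Int
  unify Int ~ Int
  unify Int ~ Int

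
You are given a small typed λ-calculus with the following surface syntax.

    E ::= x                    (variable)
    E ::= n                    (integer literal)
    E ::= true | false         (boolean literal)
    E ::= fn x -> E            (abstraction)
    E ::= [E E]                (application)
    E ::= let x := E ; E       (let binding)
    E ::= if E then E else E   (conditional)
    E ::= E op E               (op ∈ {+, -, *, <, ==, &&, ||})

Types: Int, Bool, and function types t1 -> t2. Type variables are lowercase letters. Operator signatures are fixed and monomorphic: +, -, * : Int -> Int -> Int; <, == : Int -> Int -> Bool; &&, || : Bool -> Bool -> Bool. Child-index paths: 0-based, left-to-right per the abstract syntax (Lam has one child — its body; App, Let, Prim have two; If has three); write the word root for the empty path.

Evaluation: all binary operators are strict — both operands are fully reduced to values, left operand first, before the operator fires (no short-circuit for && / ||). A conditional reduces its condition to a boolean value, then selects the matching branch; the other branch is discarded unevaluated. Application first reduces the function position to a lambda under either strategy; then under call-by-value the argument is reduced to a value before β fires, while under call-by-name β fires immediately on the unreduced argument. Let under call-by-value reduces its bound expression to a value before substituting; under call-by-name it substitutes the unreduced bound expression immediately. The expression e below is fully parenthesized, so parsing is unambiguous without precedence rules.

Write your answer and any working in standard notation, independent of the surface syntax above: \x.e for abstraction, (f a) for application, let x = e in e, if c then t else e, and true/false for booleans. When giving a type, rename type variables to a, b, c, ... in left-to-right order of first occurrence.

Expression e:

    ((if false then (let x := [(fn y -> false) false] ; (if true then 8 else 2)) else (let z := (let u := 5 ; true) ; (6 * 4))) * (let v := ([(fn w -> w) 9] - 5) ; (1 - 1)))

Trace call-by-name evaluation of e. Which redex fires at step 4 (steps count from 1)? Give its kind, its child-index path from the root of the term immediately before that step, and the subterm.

Answer: let at 1 : (let v = (((\w.w) 9) - 5) in (1 - 1))

Trace:
step 0: ((if false then (let x = ((\y.false) false) in (if true then 8 else 2)) else (let z = (let u = 5 in true) in (6 * 4))) * (let v = (((\w.w) 9) - 5) in (1 - 1)))
step 1: [if@0] ((let z = (let u = 5 in true) in (6 * 4)) * (let v = (((\w.w) 9) - 5) in (1 - 1)))
step 2: [let@0] ((6 * 4) * (let v = (((\w.w) 9) - 5) in (1 - 1)))
step 3: [delta@0] (24 * (let v = (((\w.w) 9) - 5) in (1 - 1)))
step 4: [let@1] (24 * (1 - 1))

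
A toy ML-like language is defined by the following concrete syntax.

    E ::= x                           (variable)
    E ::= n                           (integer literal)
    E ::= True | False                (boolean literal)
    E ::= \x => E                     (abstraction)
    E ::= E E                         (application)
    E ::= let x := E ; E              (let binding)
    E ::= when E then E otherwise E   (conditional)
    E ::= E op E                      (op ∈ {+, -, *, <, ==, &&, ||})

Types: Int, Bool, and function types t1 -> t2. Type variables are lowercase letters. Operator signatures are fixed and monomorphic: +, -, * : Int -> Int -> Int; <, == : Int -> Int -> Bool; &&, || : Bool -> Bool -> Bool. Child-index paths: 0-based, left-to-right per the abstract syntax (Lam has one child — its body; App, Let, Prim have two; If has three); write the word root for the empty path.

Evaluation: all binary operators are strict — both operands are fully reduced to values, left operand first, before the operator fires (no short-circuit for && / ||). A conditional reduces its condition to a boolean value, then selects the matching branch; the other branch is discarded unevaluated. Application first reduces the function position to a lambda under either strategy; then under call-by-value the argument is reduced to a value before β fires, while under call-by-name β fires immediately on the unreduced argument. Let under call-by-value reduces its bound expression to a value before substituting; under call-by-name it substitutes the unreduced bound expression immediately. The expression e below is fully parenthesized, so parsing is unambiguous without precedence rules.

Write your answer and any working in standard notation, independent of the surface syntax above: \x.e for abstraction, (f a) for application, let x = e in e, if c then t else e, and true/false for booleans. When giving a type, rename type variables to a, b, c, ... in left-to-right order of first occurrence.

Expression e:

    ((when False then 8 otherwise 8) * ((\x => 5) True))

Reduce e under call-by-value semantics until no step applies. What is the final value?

Working:
step 0: ((if false then 8 else 8) * ((\x.5) true))
step 1: [if@0] (8 * ((\x.5) true))
step 2: [beta@1] (8 * 5)
step 3: [delta@root] 40

Answer: 40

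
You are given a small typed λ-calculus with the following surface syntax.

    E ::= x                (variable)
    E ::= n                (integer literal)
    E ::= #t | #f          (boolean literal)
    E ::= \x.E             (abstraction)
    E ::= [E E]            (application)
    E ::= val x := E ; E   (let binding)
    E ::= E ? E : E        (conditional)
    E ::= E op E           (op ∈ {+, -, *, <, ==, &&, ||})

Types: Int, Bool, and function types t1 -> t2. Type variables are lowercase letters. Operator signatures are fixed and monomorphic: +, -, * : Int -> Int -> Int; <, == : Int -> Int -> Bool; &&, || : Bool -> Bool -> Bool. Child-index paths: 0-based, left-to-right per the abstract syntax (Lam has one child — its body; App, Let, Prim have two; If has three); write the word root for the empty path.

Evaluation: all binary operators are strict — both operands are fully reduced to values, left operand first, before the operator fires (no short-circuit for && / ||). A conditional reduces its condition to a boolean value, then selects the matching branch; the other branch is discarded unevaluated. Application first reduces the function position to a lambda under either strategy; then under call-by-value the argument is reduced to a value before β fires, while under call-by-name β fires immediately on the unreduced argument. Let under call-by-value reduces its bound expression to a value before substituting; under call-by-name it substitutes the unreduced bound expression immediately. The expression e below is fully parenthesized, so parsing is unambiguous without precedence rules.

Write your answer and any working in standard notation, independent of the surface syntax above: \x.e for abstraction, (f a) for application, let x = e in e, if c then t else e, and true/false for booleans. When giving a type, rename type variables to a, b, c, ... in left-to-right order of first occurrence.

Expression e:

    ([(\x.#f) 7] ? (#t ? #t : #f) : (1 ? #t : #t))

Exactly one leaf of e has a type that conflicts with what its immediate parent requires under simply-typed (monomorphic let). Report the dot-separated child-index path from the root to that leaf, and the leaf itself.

Working:
\x._ : a -> Bool
  unify a -> Bool ~ Int -> b
  unify a ~ Int
  unify Bool ~ b
_ _ : Bool
  unify Bool ~ Bool
  unify Bool ~ Bool
  unify Bool ~ Bool
  unify Int ~ Bool
  FAIL: mismatch Int ~ Bool

Answer: 2.0 : 1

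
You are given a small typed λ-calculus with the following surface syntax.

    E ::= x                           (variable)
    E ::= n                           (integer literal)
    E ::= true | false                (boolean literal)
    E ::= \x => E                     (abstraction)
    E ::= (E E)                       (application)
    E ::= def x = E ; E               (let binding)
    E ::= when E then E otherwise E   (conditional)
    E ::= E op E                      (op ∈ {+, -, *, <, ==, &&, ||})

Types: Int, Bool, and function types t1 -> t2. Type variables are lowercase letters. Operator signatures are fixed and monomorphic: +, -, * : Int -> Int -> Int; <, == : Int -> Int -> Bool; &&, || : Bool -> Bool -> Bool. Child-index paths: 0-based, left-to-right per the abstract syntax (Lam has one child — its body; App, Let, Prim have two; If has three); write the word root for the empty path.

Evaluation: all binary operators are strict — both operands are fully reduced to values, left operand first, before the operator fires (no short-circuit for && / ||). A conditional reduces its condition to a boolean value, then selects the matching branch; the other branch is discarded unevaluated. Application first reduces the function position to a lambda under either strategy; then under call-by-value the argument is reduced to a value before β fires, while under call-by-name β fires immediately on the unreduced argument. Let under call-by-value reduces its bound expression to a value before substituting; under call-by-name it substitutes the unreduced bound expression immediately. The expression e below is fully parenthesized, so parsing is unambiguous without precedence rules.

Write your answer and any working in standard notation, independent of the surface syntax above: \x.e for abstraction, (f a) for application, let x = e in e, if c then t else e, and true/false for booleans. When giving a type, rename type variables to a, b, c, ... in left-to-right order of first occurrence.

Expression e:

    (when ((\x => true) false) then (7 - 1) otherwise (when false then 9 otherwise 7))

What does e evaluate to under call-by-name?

Answer: 6

Derivation:
step 0: (if ((\x.true) false) then (7 - 1) else (if false then 9 else 7))
step 1: [beta@0] (if true then (7 - 1) else (if false then 9 else 7))
step 2: [if@root] (7 - 1)
step 3: [delta@root] 6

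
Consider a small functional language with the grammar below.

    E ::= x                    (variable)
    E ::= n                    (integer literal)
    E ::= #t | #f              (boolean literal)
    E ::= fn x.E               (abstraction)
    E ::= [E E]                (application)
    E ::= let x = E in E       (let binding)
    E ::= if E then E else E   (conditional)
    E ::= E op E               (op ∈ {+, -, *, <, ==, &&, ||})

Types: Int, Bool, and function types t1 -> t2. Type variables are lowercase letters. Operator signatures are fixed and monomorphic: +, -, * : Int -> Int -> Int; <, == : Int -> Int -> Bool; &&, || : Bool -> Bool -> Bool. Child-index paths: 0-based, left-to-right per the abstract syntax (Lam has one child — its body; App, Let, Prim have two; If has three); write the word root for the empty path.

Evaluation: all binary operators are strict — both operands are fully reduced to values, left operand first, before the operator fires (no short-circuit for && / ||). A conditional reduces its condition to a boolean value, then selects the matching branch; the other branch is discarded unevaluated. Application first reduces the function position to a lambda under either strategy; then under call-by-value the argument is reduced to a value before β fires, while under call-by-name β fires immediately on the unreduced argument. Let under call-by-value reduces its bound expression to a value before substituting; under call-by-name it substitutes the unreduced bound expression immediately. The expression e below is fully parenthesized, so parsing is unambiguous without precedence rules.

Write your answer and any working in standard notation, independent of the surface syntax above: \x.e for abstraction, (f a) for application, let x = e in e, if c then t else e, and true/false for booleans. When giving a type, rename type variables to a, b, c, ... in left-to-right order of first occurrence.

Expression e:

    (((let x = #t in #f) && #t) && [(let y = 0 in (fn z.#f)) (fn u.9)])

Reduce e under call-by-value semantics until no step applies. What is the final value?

Answer: false

Derivation:
step 0: (((let x = true in false) && true) && ((let y = 0 in (\z.false)) (\u.9)))
step 1: [let@0.0] ((false && true) && ((let y = 0 in (\z.false)) (\u.9)))
step 2: [delta@0] (false && ((let y = 0 in (\z.false)) (\u.9)))
step 3: [let@1.0] (false && ((\z.false) (\u.9)))
step 4: [beta@1] (false && false)
step 5: [delta@root] false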